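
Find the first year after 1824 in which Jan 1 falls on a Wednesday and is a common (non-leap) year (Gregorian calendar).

Jan 1 advances by 2 weekdays after a leap year and by 1 after a common year.
1824: Jan 1 is Thursday (leap).
1825: Saturday
1826: Sunday
1827: Monday
1828: Tuesday (leap)
1829: Thursday
1830: Friday
1831: Saturday
1832: Sunday (leap)
1833: Tuesday
1834: Wednesday
1834 begins on a Wednesday and is a common year.

1834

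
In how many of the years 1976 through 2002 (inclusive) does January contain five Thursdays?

11

January has 31 days; it has five Thursdays when Thursday falls among the first (month-length − 28) days — i.e. when January 1 is one of Thursday/Wednesday/Tuesday.
January 1 by year: 1976:Thu✓ 1977:Sat 1978:Sun 1979:Mon 1980:Tue✓ 1981:Thu✓ 1982:Fri 1983:Sat 1984:Sun 1985:Tue✓ 1986:Wed✓ 1987:Thu✓ 1988:Fri 1989:Sun 1990:Mon 1991:Tue✓ 1992:Wed✓ 1993:Fri 1994:Sat 1995:Sun 1996:Mon 1997:Wed✓ 1998:Thu✓ 1999:Fri 2000:Sat 2001:Mon 2002:Tue✓
Years with five Thursdays: 1976, 1980, 1981, 1985, 1986, 1987, 1991, 1992, 1997, 1998, 2002 → 11.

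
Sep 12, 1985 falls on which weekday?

Thursday

January 1, 1985 is a Tuesday.
September 12 is day 255 of the year, i.e. 254 days after Jan 1.
254 mod 7 = 2, so advance 2 weekdays from Tuesday: Thursday.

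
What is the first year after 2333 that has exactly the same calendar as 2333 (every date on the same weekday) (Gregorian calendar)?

2339

Two years share a calendar iff Jan 1 falls on the same weekday and both are leap or both are common. 2333: Jan 1 is Sunday, common year.
2334: Jan 1 Monday, common
2335: Jan 1 Tuesday, common
2336: Jan 1 Wednesday, leap
2337: Jan 1 Friday, common
2338: Jan 1 Saturday, common
2339: Jan 1 Sunday, common
2339 matches on both conditions.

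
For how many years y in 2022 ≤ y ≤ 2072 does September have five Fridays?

15

September has 30 days; it has five Fridays when Friday falls among the first (month-length − 28) days — i.e. when September 1 is one of Friday/Thursday.
September 1 by year: 2022:Thu✓ 2023:Fri✓ 2024:Sun 2025:Mon 2026:Tue 2027:Wed 2028:Fri✓ 2029:Sat 2030:Sun 2031:Mon 2032:Wed 2033:Thu✓ 2034:Fri✓ 2035:Sat 2036:Mon …(21 more)… 2058:Sun 2059:Mon 2060:Wed 2061:Thu✓ 2062:Fri✓ 2063:Sat 2064:Mon 2065:Tue 2066:Wed 2067:Thu✓ 2068:Sat 2069:Sun 2070:Mon 2071:Tue 2072:Thu✓
Years with five Fridays: 2022, 2023, 2028, 2033, 2034, 2039, 2044, 2045, 2050, 2051, 2056, 2061, 2062, 2067, 2072 → 15.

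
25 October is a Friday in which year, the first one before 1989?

From one year to the next, a fixed date's weekday advances by 1, or by 2 when a Feb 29 lies between the two dates.
1989: October 25 is Wednesday.
1988: Tuesday (−1)
1987: Sunday (−2)
1986: Saturday (−1)
1985: Friday (−1)
25 October falls on a Friday in 1985.

1985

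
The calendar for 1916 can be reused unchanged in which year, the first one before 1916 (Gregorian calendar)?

1876

Two years share a calendar iff Jan 1 falls on the same weekday and both are leap or both are common. 1916: Jan 1 is Saturday, leap year.
1915: Jan 1 Friday, common
1914: Jan 1 Thursday, common
1913: Jan 1 Wednesday, common
1912: Jan 1 Monday, leap
1911: Jan 1 Sunday, common
1910: Jan 1 Saturday, common
1909: Jan 1 Friday, common
1908: Jan 1 Wednesday, leap
1907: Jan 1 Tuesday, common
1906: Jan 1 Monday, common
1905: Jan 1 Sunday, common
1904: Jan 1 Friday, leap
1903: Jan 1 Thursday, common
1902: Jan 1 Wednesday, common
1901: Jan 1 Tuesday, common
1900: Jan 1 Monday, common
1899: Jan 1 Sunday, common
1898: Jan 1 Saturday, common
1897: Jan 1 Friday, common
1896: Jan 1 Wednesday, leap
1895: Jan 1 Tuesday, common
1894: Jan 1 Monday, common
1893: Jan 1 Sunday, common
1892: Jan 1 Friday, leap
1891: Jan 1 Thursday, common
1890: Jan 1 Wednesday, common
1889: Jan 1 Tuesday, common
1888: Jan 1 Sunday, leap
1887: Jan 1 Saturday, common
1886: Jan 1 Friday, common
1885: Jan 1 Thursday, common
1884: Jan 1 Tuesday, leap
1883: Jan 1 Monday, common
1882: Jan 1 Sunday, common
1881: Jan 1 Saturday, common
1880: Jan 1 Thursday, leap
1879: Jan 1 Wednesday, common
1878: Jan 1 Tuesday, common
1877: Jan 1 Monday, common
1876: Jan 1 Saturday, leap
1876 matches on both conditions.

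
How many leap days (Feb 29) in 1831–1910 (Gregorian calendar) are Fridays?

2

Leap years in 1831–1910: 19 of them.
Feb 29 weekday advances by 5 (mod 7) from one leap year to the next four years later (or differs when a century non-leap intervenes).
Leap-day weekdays: 1832:Wed 1836:Mon 1840:Sat 1844:Thu 1848:Tue 1852:Sun 1856:Fri✓ 1860:Wed 1864:Mon 1868:Sat 1872:Thu 1876:Tue 1880:Sun 1884:Fri✓ 1888:Wed 1892:Mon 1896:Sat 1904:Mon 1908:Sat
Friday: 1856, 1884 → 2.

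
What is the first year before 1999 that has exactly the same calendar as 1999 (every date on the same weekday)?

Two years share a calendar iff Jan 1 falls on the same weekday and both are leap or both are common. 1999: Jan 1 is Friday, common year.
1998: Jan 1 Thursday, common
1997: Jan 1 Wednesday, common
1996: Jan 1 Monday, leap
1995: Jan 1 Sunday, common
1994: Jan 1 Saturday, common
1993: Jan 1 Friday, common
1993 matches on both conditions.

1993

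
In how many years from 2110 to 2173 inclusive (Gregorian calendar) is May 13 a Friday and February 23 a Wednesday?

6

Check each year's weekday for May 13 and February 23:
  2110: Tue/Sun  2111: Wed/Mon  2112: Fri/Tue  2113: Sat/Thu  2114: Sun/Fri  2115: Mon/Sat  2116: Wed/Sun  2117: Thu/Tue  2118: Fri/Wed ✓  2119: Sat/Thu  2120: Mon/Fri  2121: Tue/Sun  2122: Wed/Mon  2123: Thu/Tue  …(36 more)…  2160: Tue/Sat  2161: Wed/Mon  2162: Thu/Tue  2163: Fri/Wed ✓  2164: Sun/Thu  2165: Mon/Sat  2166: Tue/Sun  2167: Wed/Mon  2168: Fri/Tue  2169: Sat/Thu  2170: Sun/Fri  2171: Mon/Sat  2172: Wed/Sun  2173: Thu/Tue
Both conditions hold in: 2118, 2129, 2135, 2146, 2157, 2163 — 6.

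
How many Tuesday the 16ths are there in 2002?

2

Check the 16th of each month of 2002: Jan 16: Wed, Feb 16: Sat, Mar 16: Sat, Apr 16: Tue, May 16: Thu, Jun 16: Sun, Jul 16: Tue, Aug 16: Fri, Sep 16: Mon, Oct 16: Wed, Nov 16: Sat, Dec 16: Mon.
Tuesday occurs in April, July — 2 months.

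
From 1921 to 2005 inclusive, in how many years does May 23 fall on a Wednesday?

Track May 23's weekday year by year (advancing +1, or +2 across a Feb 29):
  1921: Mon  1922: Tue (+1)  1923: Wed (+1) ✓  1924: Fri (+2)  1925: Sat (+1)
  1926: Sun (+1)  1927: Mon (+1)  1928: Wed (+2) ✓  1929: Thu (+1)  1930: Fri (+1)
  1931: Sat (+1)  1932: Mon (+2)  1933: Tue (+1)  1934: Wed (+1) ✓  … (57 more years) …
  1992: Sat (+2)  1993: Sun (+1)  1994: Mon (+1)  1995: Tue (+1)  1996: Thu (+2)
  1997: Fri (+1)  1998: Sat (+1)  1999: Sun (+1)  2000: Tue (+2)  2001: Wed (+1) ✓
  2002: Thu (+1)  2003: Fri (+1)  2004: Sun (+2)  2005: Mon (+1)
Wednesday years: 1923, 1928, 1934, 1945, 1951, 1956, 1962, 1973, 1979, 1984, 1990, 2001 — 12 in total.

12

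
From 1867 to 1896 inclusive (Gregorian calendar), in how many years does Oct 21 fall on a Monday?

Track Oct 21's weekday year by year (advancing +1, or +2 across a Feb 29):
  1867: Mon ✓  1868: Wed (+2)  1869: Thu (+1)  1870: Fri (+1)  1871: Sat (+1)
  1872: Mon (+2) ✓  1873: Tue (+1)  1874: Wed (+1)  1875: Thu (+1)  1876: Sat (+2)
  1877: Sun (+1)  1878: Mon (+1) ✓  1879: Tue (+1)  1880: Thu (+2)  1881: Fri (+1)
  1882: Sat (+1)  1883: Sun (+1)  1884: Tue (+2)  1885: Wed (+1)  1886: Thu (+1)
  1887: Fri (+1)  1888: Sun (+2)  1889: Mon (+1) ✓  1890: Tue (+1)  1891: Wed (+1)
  1892: Fri (+2)  1893: Sat (+1)  1894: Sun (+1)  1895: Mon (+1) ✓  1896: Wed (+2)
Monday years: 1867, 1872, 1878, 1889, 1895 — 5 in total.

5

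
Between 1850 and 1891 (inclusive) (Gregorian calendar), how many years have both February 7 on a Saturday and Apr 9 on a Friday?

2

Check each year's weekday for February 7 and Apr 9:
  1850: Thu/Tue  1851: Fri/Wed  1852: Sat/Fri ✓  1853: Mon/Sat  1854: Tue/Sun  1855: Wed/Mon  1856: Thu/Wed  1857: Sat/Thu  1858: Sun/Fri  1859: Mon/Sat  1860: Tue/Mon  1861: Thu/Tue  1862: Fri/Wed  1863: Sat/Thu  …(14 more)…  1878: Thu/Tue  1879: Fri/Wed  1880: Sat/Fri ✓  1881: Mon/Sat  1882: Tue/Sun  1883: Wed/Mon  1884: Thu/Wed  1885: Sat/Thu  1886: Sun/Fri  1887: Mon/Sat  1888: Tue/Mon  1889: Thu/Tue  1890: Fri/Wed  1891: Sat/Thu
Both conditions hold in: 1852, 1880 — 2.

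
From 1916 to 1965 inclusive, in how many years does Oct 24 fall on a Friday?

7

Track Oct 24's weekday year by year (advancing +1, or +2 across a Feb 29):
  1916: Tue  1917: Wed (+1)  1918: Thu (+1)  1919: Fri (+1) ✓  1920: Sun (+2)
  1921: Mon (+1)  1922: Tue (+1)  1923: Wed (+1)  1924: Fri (+2) ✓  1925: Sat (+1)
  1926: Sun (+1)  1927: Mon (+1)  1928: Wed (+2)  1929: Thu (+1)  … (22 more years) …
  1952: Fri (+2) ✓  1953: Sat (+1)  1954: Sun (+1)  1955: Mon (+1)  1956: Wed (+2)
  1957: Thu (+1)  1958: Fri (+1) ✓  1959: Sat (+1)  1960: Mon (+2)  1961: Tue (+1)
  1962: Wed (+1)  1963: Thu (+1)  1964: Sat (+2)  1965: Sun (+1)
Friday years: 1919, 1924, 1930, 1941, 1947, 1952, 1958 — 7 in total.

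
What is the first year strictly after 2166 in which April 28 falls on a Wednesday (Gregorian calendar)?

2173

From one year to the next, a fixed date's weekday advances by 1, or by 2 when a Feb 29 lies between the two dates.
2166: April 28 is Monday.
2167: Tuesday (+1)
2168: Thursday (+2)
2169: Friday (+1)
2170: Saturday (+1)
2171: Sunday (+1)
2172: Tuesday (+2)
2173: Wednesday (+1)
April 28 falls on a Wednesday in 2173.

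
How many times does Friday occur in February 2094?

February 2094 has 28 days and begins on Monday.
The first Friday is February 5.
Fridays fall on 5, 12, 19, 26 — that's 4.

4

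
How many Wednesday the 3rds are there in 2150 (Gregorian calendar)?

Check the 3rd of each month of 2150: Jan 3: Sat, Feb 3: Tue, Mar 3: Tue, Apr 3: Fri, May 3: Sun, Jun 3: Wed, Jul 3: Fri, Aug 3: Mon, Sep 3: Thu, Oct 3: Sat, Nov 3: Tue, Dec 3: Thu.
Wednesday occurs in June — 1 month.

1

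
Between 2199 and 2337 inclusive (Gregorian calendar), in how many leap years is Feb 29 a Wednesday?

5

Leap years in 2199–2337: 33 of them.
Feb 29 weekday advances by 5 (mod 7) from one leap year to the next four years later (or differs when a century non-leap intervenes).
Leap-day weekdays: 2204:Wed✓ 2208:Mon 2212:Sat 2216:Thu 2220:Tue 2224:Sun 2228:Fri 2232:Wed✓ 2236:Mon 2240:Sat 2244:Thu 2248:Tue 2252:Sun …(7 more)… 2284:Fri 2288:Wed✓ 2292:Mon 2296:Sat 2304:Mon 2308:Sat 2312:Thu 2316:Tue 2320:Sun 2324:Fri 2328:Wed✓ 2332:Mon 2336:Sat
Wednesday: 2204, 2232, 2260, 2288, 2328 → 5.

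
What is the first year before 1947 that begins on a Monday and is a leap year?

Jan 1 advances by 2 weekdays after a leap year and by 1 after a common year.
1947: Jan 1 is Wednesday.
1946: Tuesday
1945: Monday
1944: Saturday (leap)
1943: Friday
1942: Thursday
1941: Wednesday
1940: Monday (leap)
1940 begins on a Monday and is a leap year.

1940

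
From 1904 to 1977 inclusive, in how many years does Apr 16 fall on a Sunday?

Track Apr 16's weekday year by year (advancing +1, or +2 across a Feb 29):
  1904: Sat  1905: Sun (+1) ✓  1906: Mon (+1)  1907: Tue (+1)  1908: Thu (+2)
  1909: Fri (+1)  1910: Sat (+1)  1911: Sun (+1) ✓  1912: Tue (+2)  1913: Wed (+1)
  1914: Thu (+1)  1915: Fri (+1)  1916: Sun (+2) ✓  1917: Mon (+1)  … (46 more years) …
  1964: Thu (+2)  1965: Fri (+1)  1966: Sat (+1)  1967: Sun (+1) ✓  1968: Tue (+2)
  1969: Wed (+1)  1970: Thu (+1)  1971: Fri (+1)  1972: Sun (+2) ✓  1973: Mon (+1)
  1974: Tue (+1)  1975: Wed (+1)  1976: Fri (+2)  1977: Sat (+1)
Sunday years: 1905, 1911, 1916, 1922, 1933, 1939, 1944, 1950, 1961, 1967, 1972 — 11 in total.

11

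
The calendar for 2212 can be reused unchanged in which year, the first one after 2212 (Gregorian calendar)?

2240

Two years share a calendar iff Jan 1 falls on the same weekday and both are leap or both are common. 2212: Jan 1 is Wednesday, leap year.
2213: Jan 1 Friday, common
2214: Jan 1 Saturday, common
2215: Jan 1 Sunday, common
2216: Jan 1 Monday, leap
2217: Jan 1 Wednesday, common
2218: Jan 1 Thursday, common
2219: Jan 1 Friday, common
2220: Jan 1 Saturday, leap
2221: Jan 1 Monday, common
2222: Jan 1 Tuesday, common
2223: Jan 1 Wednesday, common
2224: Jan 1 Thursday, leap
2225: Jan 1 Saturday, common
2226: Jan 1 Sunday, common
2227: Jan 1 Monday, common
2228: Jan 1 Tuesday, leap
2229: Jan 1 Thursday, common
2230: Jan 1 Friday, common
2231: Jan 1 Saturday, common
2232: Jan 1 Sunday, leap
2233: Jan 1 Tuesday, common
2234: Jan 1 Wednesday, common
2235: Jan 1 Thursday, common
2236: Jan 1 Friday, leap
2237: Jan 1 Sunday, common
2238: Jan 1 Monday, common
2239: Jan 1 Tuesday, common
2240: Jan 1 Wednesday, leap
2240 matches on both conditions.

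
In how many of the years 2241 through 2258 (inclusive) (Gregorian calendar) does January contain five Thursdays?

January has 31 days; it has five Thursdays when Thursday falls among the first (month-length − 28) days — i.e. when January 1 is one of Thursday/Wednesday/Tuesday.
January 1 by year: 2241:Fri 2242:Sat 2243:Sun 2244:Mon 2245:Wed✓ 2246:Thu✓ 2247:Fri 2248:Sat 2249:Mon 2250:Tue✓ 2251:Wed✓ 2252:Thu✓ 2253:Sat 2254:Sun 2255:Mon 2256:Tue✓ 2257:Thu✓ 2258:Fri
Years with five Thursdays: 2245, 2246, 2250, 2251, 2252, 2256, 2257 → 7.

7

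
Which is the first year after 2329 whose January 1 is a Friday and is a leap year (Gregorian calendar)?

Jan 1 advances by 2 weekdays after a leap year and by 1 after a common year.
2329: Jan 1 is Tuesday.
2330: Wednesday
2331: Thursday
2332: Friday (leap)
2332 begins on a Friday and is a leap year.

2332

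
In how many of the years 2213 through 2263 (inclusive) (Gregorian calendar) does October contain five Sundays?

22

October has 31 days; it has five Sundays when Sunday falls among the first (month-length − 28) days — i.e. when October 1 is one of Sunday/Saturday/Friday.
October 1 by year: 2213:Fri✓ 2214:Sat✓ 2215:Sun✓ 2216:Tue 2217:Wed 2218:Thu 2219:Fri✓ 2220:Sun✓ 2221:Mon 2222:Tue 2223:Wed 2224:Fri✓ 2225:Sat✓ 2226:Sun✓ 2227:Mon …(21 more)… 2249:Mon 2250:Tue 2251:Wed 2252:Fri✓ 2253:Sat✓ 2254:Sun✓ 2255:Mon 2256:Wed 2257:Thu 2258:Fri✓ 2259:Sat✓ 2260:Mon 2261:Tue 2262:Wed 2263:Thu
Years with five Sundays: 2213, 2214, 2215, 2219, 2220, 2224, 2225, 2226, 2230, 2231, 2236, 2237, 2241, 2242, 2243, 2247, 2248, 2252, 2253, 2254, 2258, 2259 → 22.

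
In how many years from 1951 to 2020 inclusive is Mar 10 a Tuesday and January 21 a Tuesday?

Check each year's weekday for Mar 10 and January 21:
  1951: Sat/Sun  1952: Mon/Mon  1953: Tue/Wed  1954: Wed/Thu  1955: Thu/Fri  1956: Sat/Sat  1957: Sun/Mon  1958: Mon/Tue  1959: Tue/Wed  1960: Thu/Thu  1961: Fri/Sat  1962: Sat/Sun  1963: Sun/Mon  1964: Tue/Tue ✓  …(42 more)…  2007: Sat/Sun  2008: Mon/Mon  2009: Tue/Wed  2010: Wed/Thu  2011: Thu/Fri  2012: Sat/Sat  2013: Sun/Mon  2014: Mon/Tue  2015: Tue/Wed  2016: Thu/Thu  2017: Fri/Sat  2018: Sat/Sun  2019: Sun/Mon  2020: Tue/Tue ✓
Both conditions hold in: 1964, 1992, 2020 — 3.

3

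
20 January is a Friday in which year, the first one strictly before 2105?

From one year to the next, a fixed date's weekday advances by 1, or by 2 when a Feb 29 lies between the two dates.
2105: January 20 is Tuesday.
2104: Sunday (−2)
2103: Saturday (−1)
2102: Friday (−1)
20 January falls on a Friday in 2102.

2102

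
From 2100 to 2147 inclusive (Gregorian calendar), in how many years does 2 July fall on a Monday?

Track 2 July's weekday year by year (advancing +1, or +2 across a Feb 29):
  2100: Fri  2101: Sat (+1)  2102: Sun (+1)  2103: Mon (+1) ✓  2104: Wed (+2)
  2105: Thu (+1)  2106: Fri (+1)  2107: Sat (+1)  2108: Mon (+2) ✓  2109: Tue (+1)
  2110: Wed (+1)  2111: Thu (+1)  2112: Sat (+2)  2113: Sun (+1)  … (20 more years) …
  2134: Fri (+1)  2135: Sat (+1)  2136: Mon (+2) ✓  2137: Tue (+1)  2138: Wed (+1)
  2139: Thu (+1)  2140: Sat (+2)  2141: Sun (+1)  2142: Mon (+1) ✓  2143: Tue (+1)
  2144: Thu (+2)  2145: Fri (+1)  2146: Sat (+1)  2147: Sun (+1)
Monday years: 2103, 2108, 2114, 2125, 2131, 2136, 2142 — 7 in total.

7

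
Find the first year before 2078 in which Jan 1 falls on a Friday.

2077

Jan 1 advances by 2 weekdays after a leap year and by 1 after a common year.
2078: Jan 1 is Saturday.
2077: Friday
2077 begins on a Friday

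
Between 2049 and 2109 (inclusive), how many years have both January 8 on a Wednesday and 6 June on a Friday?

6

Check each year's weekday for January 8 and 6 June:
  2049: Fri/Sun  2050: Sat/Mon  2051: Sun/Tue  2052: Mon/Thu  2053: Wed/Fri ✓  2054: Thu/Sat  2055: Fri/Sun  2056: Sat/Tue  2057: Mon/Wed  2058: Tue/Thu  2059: Wed/Fri ✓  2060: Thu/Sun  2061: Sat/Mon  2062: Sun/Tue  …(33 more)…  2096: Sun/Wed  2097: Tue/Thu  2098: Wed/Fri ✓  2099: Thu/Sat  2100: Fri/Sun  2101: Sat/Mon  2102: Sun/Tue  2103: Mon/Wed  2104: Tue/Fri  2105: Thu/Sat  2106: Fri/Sun  2107: Sat/Mon  2108: Sun/Wed  2109: Tue/Thu
Both conditions hold in: 2053, 2059, 2070, 2081, 2087, 2098 — 6.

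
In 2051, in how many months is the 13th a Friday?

Check the 13th of each month of 2051: Jan 13: Fri, Feb 13: Mon, Mar 13: Mon, Apr 13: Thu, May 13: Sat, Jun 13: Tue, Jul 13: Thu, Aug 13: Sun, Sep 13: Wed, Oct 13: Fri, Nov 13: Mon, Dec 13: Wed.
Friday occurs in January, October — 2 months.

2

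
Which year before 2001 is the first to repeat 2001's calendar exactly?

1990

Two years share a calendar iff Jan 1 falls on the same weekday and both are leap or both are common. 2001: Jan 1 is Monday, common year.
2000: Jan 1 Saturday, leap
1999: Jan 1 Friday, common
1998: Jan 1 Thursday, common
1997: Jan 1 Wednesday, common
1996: Jan 1 Monday, leap
1995: Jan 1 Sunday, common
1994: Jan 1 Saturday, common
1993: Jan 1 Friday, common
1992: Jan 1 Wednesday, leap
1991: Jan 1 Tuesday, common
1990: Jan 1 Monday, common
1990 matches on both conditions.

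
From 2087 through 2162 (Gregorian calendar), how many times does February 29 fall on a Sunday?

Leap years in 2087–2162: 18 of them.
Feb 29 weekday advances by 5 (mod 7) from one leap year to the next four years later (or differs when a century non-leap intervenes).
Leap-day weekdays: 2088:Sun✓ 2092:Fri 2096:Wed 2104:Fri 2108:Wed 2112:Mon 2116:Sat 2120:Thu 2124:Tue 2128:Sun✓ 2132:Fri 2136:Wed 2140:Mon 2144:Sat 2148:Thu 2152:Tue 2156:Sun✓ 2160:Fri
Sunday: 2088, 2128, 2156 → 3.

3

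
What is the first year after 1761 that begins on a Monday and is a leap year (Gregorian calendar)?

1776

Jan 1 advances by 2 weekdays after a leap year and by 1 after a common year.
1761: Jan 1 is Thursday.
1762: Friday
1763: Saturday
1764: Sunday (leap)
1765: Tuesday
1766: Wednesday
1767: Thursday
1768: Friday (leap)
1769: Sunday
1770: Monday
1771: Tuesday
1772: Wednesday (leap)
1773: Friday
1774: Saturday
1775: Sunday
1776: Monday (leap)
1776 begins on a Monday and is a leap year.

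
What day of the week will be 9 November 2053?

Sunday

January 1, 2053 is a Wednesday.
November 9 is day 313 of the year, i.e. 312 days after Jan 1.
312 mod 7 = 4, so advance 4 weekdays from Wednesday: Sunday.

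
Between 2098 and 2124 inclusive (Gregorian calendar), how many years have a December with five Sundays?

December has 31 days; it has five Sundays when Sunday falls among the first (month-length − 28) days — i.e. when December 1 is one of Sunday/Saturday/Friday.
December 1 by year: 2098:Mon 2099:Tue 2100:Wed 2101:Thu 2102:Fri✓ 2103:Sat✓ 2104:Mon 2105:Tue 2106:Wed 2107:Thu 2108:Sat✓ 2109:Sun✓ 2110:Mon 2111:Tue 2112:Thu 2113:Fri✓ 2114:Sat✓ 2115:Sun✓ 2116:Tue 2117:Wed 2118:Thu 2119:Fri✓ 2120:Sun✓ 2121:Mon 2122:Tue 2123:Wed 2124:Fri✓
Years with five Sundays: 2102, 2103, 2108, 2109, 2113, 2114, 2115, 2119, 2120, 2124 → 10.

10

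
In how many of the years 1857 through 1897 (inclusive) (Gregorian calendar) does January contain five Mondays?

16

January has 31 days; it has five Mondays when Monday falls among the first (month-length − 28) days — i.e. when January 1 is one of Monday/Sunday/Saturday.
January 1 by year: 1857:Thu 1858:Fri 1859:Sat✓ 1860:Sun✓ 1861:Tue 1862:Wed 1863:Thu 1864:Fri 1865:Sun✓ 1866:Mon✓ 1867:Tue 1868:Wed 1869:Fri 1870:Sat✓ 1871:Sun✓ …(11 more)… 1883:Mon✓ 1884:Tue 1885:Thu 1886:Fri 1887:Sat✓ 1888:Sun✓ 1889:Tue 1890:Wed 1891:Thu 1892:Fri 1893:Sun✓ 1894:Mon✓ 1895:Tue 1896:Wed 1897:Fri
Years with five Mondays: 1859, 1860, 1865, 1866, 1870, 1871, 1872, 1876, 1877, 1881, 1882, 1883, 1887, 1888, 1893, 1894 → 16.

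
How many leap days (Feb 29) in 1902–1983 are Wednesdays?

Leap years in 1902–1983: 20 of them.
Feb 29 weekday advances by 5 (mod 7) from one leap year to the next four years later (or differs when a century non-leap intervenes).
Leap-day weekdays: 1904:Mon 1908:Sat 1912:Thu 1916:Tue 1920:Sun 1924:Fri 1928:Wed✓ 1932:Mon 1936:Sat 1940:Thu 1944:Tue 1948:Sun 1952:Fri 1956:Wed✓ 1960:Mon 1964:Sat 1968:Thu 1972:Tue 1976:Sun 1980:Fri
Wednesday: 1928, 1956 → 2.

2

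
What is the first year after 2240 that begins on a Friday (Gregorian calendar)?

Jan 1 advances by 2 weekdays after a leap year and by 1 after a common year.
2240: Jan 1 is Wednesday (leap).
2241: Friday
2241 begins on a Friday

2241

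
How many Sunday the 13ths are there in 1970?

2

Check the 13th of each month of 1970: Jan 13: Tue, Feb 13: Fri, Mar 13: Fri, Apr 13: Mon, May 13: Wed, Jun 13: Sat, Jul 13: Mon, Aug 13: Thu, Sep 13: Sun, Oct 13: Tue, Nov 13: Fri, Dec 13: Sun.
Sunday occurs in September, December — 2 months.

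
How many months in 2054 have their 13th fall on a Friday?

3

Check the 13th of each month of 2054: Jan 13: Tue, Feb 13: Fri, Mar 13: Fri, Apr 13: Mon, May 13: Wed, Jun 13: Sat, Jul 13: Mon, Aug 13: Thu, Sep 13: Sun, Oct 13: Tue, Nov 13: Fri, Dec 13: Sun.
Friday occurs in February, March, November — 3 months.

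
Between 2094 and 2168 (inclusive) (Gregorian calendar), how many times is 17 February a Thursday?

Track 17 February's weekday year by year (advancing +1, or +2 across a Feb 29):
  2094: Wed  2095: Thu (+1) ✓  2096: Fri (+1)  2097: Sun (+2)  2098: Mon (+1)
  2099: Tue (+1)  2100: Wed (+1)  2101: Thu (+1) ✓  2102: Fri (+1)  2103: Sat (+1)
  2104: Sun (+1)  2105: Tue (+2)  2106: Wed (+1)  2107: Thu (+1) ✓  … (47 more years) …
  2155: Mon (+1)  2156: Tue (+1)  2157: Thu (+2) ✓  2158: Fri (+1)  2159: Sat (+1)
  2160: Sun (+1)  2161: Tue (+2)  2162: Wed (+1)  2163: Thu (+1) ✓  2164: Fri (+1)
  2165: Sun (+2)  2166: Mon (+1)  2167: Tue (+1)  2168: Wed (+1)
Thursday years: 2095, 2101, 2107, 2118, 2124, 2129, 2135, 2146, 2152, 2157, 2163 — 11 in total.

11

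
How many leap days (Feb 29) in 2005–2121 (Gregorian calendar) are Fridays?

Leap years in 2005–2121: 28 of them.
Feb 29 weekday advances by 5 (mod 7) from one leap year to the next four years later (or differs when a century non-leap intervenes).
Leap-day weekdays: 2008:Fri✓ 2012:Wed 2016:Mon 2020:Sat 2024:Thu 2028:Tue 2032:Sun 2036:Fri✓ 2040:Wed 2044:Mon 2048:Sat 2052:Thu 2056:Tue 2060:Sun 2064:Fri✓ 2068:Wed 2072:Mon 2076:Sat 2080:Thu 2084:Tue 2088:Sun 2092:Fri✓ 2096:Wed 2104:Fri✓ 2108:Wed 2112:Mon 2116:Sat 2120:Thu
Friday: 2008, 2036, 2064, 2092, 2104 → 5.

5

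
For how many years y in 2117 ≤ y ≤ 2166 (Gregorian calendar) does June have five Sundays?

June has 30 days; it has five Sundays when Sunday falls among the first (month-length − 28) days — i.e. when June 1 is one of Sunday/Saturday.
June 1 by year: 2117:Tue 2118:Wed 2119:Thu 2120:Sat✓ 2121:Sun✓ 2122:Mon 2123:Tue 2124:Thu 2125:Fri 2126:Sat✓ 2127:Sun✓ 2128:Tue 2129:Wed 2130:Thu 2131:Fri …(20 more)… 2152:Thu 2153:Fri 2154:Sat✓ 2155:Sun✓ 2156:Tue 2157:Wed 2158:Thu 2159:Fri 2160:Sun✓ 2161:Mon 2162:Tue 2163:Wed 2164:Fri 2165:Sat✓ 2166:Sun✓
Years with five Sundays: 2120, 2121, 2126, 2127, 2132, 2137, 2138, 2143, 2148, 2149, 2154, 2155, 2160, 2165, 2166 → 15.

15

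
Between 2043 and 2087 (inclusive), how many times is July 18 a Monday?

6

Track July 18's weekday year by year (advancing +1, or +2 across a Feb 29):
  2043: Sat  2044: Mon (+2) ✓  2045: Tue (+1)  2046: Wed (+1)  2047: Thu (+1)
  2048: Sat (+2)  2049: Sun (+1)  2050: Mon (+1) ✓  2051: Tue (+1)  2052: Thu (+2)
  2053: Fri (+1)  2054: Sat (+1)  2055: Sun (+1)  2056: Tue (+2)  … (17 more years) …
  2074: Wed (+1)  2075: Thu (+1)  2076: Sat (+2)  2077: Sun (+1)  2078: Mon (+1) ✓
  2079: Tue (+1)  2080: Thu (+2)  2081: Fri (+1)  2082: Sat (+1)  2083: Sun (+1)
  2084: Tue (+2)  2085: Wed (+1)  2086: Thu (+1)  2087: Fri (+1)
Monday years: 2044, 2050, 2061, 2067, 2072, 2078 — 6 in total.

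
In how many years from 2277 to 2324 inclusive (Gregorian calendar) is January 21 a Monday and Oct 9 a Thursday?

2

Check each year's weekday for January 21 and Oct 9:
  2277: Sun/Tue  2278: Mon/Wed  2279: Tue/Thu  2280: Wed/Sat  2281: Fri/Sun  2282: Sat/Mon  2283: Sun/Tue  2284: Mon/Thu ✓  2285: Wed/Fri  2286: Thu/Sat  2287: Fri/Sun  2288: Sat/Tue  2289: Mon/Wed  2290: Tue/Thu  …(20 more)…  2311: Sat/Mon  2312: Sun/Wed  2313: Tue/Thu  2314: Wed/Fri  2315: Thu/Sat  2316: Fri/Mon  2317: Sun/Tue  2318: Mon/Wed  2319: Tue/Thu  2320: Wed/Sat  2321: Fri/Sun  2322: Sat/Mon  2323: Sun/Tue  2324: Mon/Thu ✓
Both conditions hold in: 2284, 2324 — 2.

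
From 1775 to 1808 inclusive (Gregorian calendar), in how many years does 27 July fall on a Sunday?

Track 27 July's weekday year by year (advancing +1, or +2 across a Feb 29):
  1775: Thu  1776: Sat (+2)  1777: Sun (+1) ✓  1778: Mon (+1)  1779: Tue (+1)
  1780: Thu (+2)  1781: Fri (+1)  1782: Sat (+1)  1783: Sun (+1) ✓  1784: Tue (+2)
  1785: Wed (+1)  1786: Thu (+1)  1787: Fri (+1)  1788: Sun (+2) ✓  … (6 more years) …
  1795: Mon (+1)  1796: Wed (+2)  1797: Thu (+1)  1798: Fri (+1)  1799: Sat (+1)
  1800: Sun (+1) ✓  1801: Mon (+1)  1802: Tue (+1)  1803: Wed (+1)  1804: Fri (+2)
  1805: Sat (+1)  1806: Sun (+1) ✓  1807: Mon (+1)  1808: Wed (+2)
Sunday years: 1777, 1783, 1788, 1794, 1800, 1806 — 6 in total.

6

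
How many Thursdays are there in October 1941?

5

October 1941 has 31 days and begins on Wednesday.
The first Thursday is October 2.
Thursdays fall on 2, 9, 16, 23, 30 — that's 5.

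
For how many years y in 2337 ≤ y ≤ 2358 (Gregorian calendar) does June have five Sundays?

June has 30 days; it has five Sundays when Sunday falls among the first (month-length − 28) days — i.e. when June 1 is one of Sunday/Saturday.
June 1 by year: 2337:Tue 2338:Wed 2339:Thu 2340:Sat✓ 2341:Sun✓ 2342:Mon 2343:Tue 2344:Thu 2345:Fri 2346:Sat✓ 2347:Sun✓ 2348:Tue 2349:Wed 2350:Thu 2351:Fri 2352:Sun✓ 2353:Mon 2354:Tue 2355:Wed 2356:Fri 2357:Sat✓ 2358:Sun✓
Years with five Sundays: 2340, 2341, 2346, 2347, 2352, 2357, 2358 → 7.

7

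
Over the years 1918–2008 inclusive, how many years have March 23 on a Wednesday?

Track March 23's weekday year by year (advancing +1, or +2 across a Feb 29):
  1918: Sat  1919: Sun (+1)  1920: Tue (+2)  1921: Wed (+1) ✓  1922: Thu (+1)
  1923: Fri (+1)  1924: Sun (+2)  1925: Mon (+1)  1926: Tue (+1)  1927: Wed (+1) ✓
  1928: Fri (+2)  1929: Sat (+1)  1930: Sun (+1)  1931: Mon (+1)  … (63 more years) …
  1995: Thu (+1)  1996: Sat (+2)  1997: Sun (+1)  1998: Mon (+1)  1999: Tue (+1)
  2000: Thu (+2)  2001: Fri (+1)  2002: Sat (+1)  2003: Sun (+1)  2004: Tue (+2)
  2005: Wed (+1) ✓  2006: Thu (+1)  2007: Fri (+1)  2008: Sun (+2)
Wednesday years: 1921, 1927, 1932, 1938, 1949, 1955, 1960, 1966, 1977, 1983, 1988, 1994, 2005 — 13 in total.

13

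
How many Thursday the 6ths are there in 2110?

3

Check the 6th of each month of 2110: Jan 6: Mon, Feb 6: Thu, Mar 6: Thu, Apr 6: Sun, May 6: Tue, Jun 6: Fri, Jul 6: Sun, Aug 6: Wed, Sep 6: Sat, Oct 6: Mon, Nov 6: Thu, Dec 6: Sat.
Thursday occurs in February, March, November — 3 months.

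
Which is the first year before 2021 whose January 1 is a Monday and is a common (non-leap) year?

Jan 1 advances by 2 weekdays after a leap year and by 1 after a common year.
2021: Jan 1 is Friday.
2020: Wednesday (leap)
2019: Tuesday
2018: Monday
2018 begins on a Monday and is a common year.

2018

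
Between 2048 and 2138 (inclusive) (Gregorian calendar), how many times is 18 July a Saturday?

13

Track 18 July's weekday year by year (advancing +1, or +2 across a Feb 29):
  2048: Sat ✓  2049: Sun (+1)  2050: Mon (+1)  2051: Tue (+1)  2052: Thu (+2)
  2053: Fri (+1)  2054: Sat (+1) ✓  2055: Sun (+1)  2056: Tue (+2)  2057: Wed (+1)
  2058: Thu (+1)  2059: Fri (+1)  2060: Sun (+2)  2061: Mon (+1)  … (63 more years) …
  2125: Wed (+1)  2126: Thu (+1)  2127: Fri (+1)  2128: Sun (+2)  2129: Mon (+1)
  2130: Tue (+1)  2131: Wed (+1)  2132: Fri (+2)  2133: Sat (+1) ✓  2134: Sun (+1)
  2135: Mon (+1)  2136: Wed (+2)  2137: Thu (+1)  2138: Fri (+1)
Saturday years: 2048, 2054, 2065, 2071, 2076, 2082, 2093, 2099, 2105, 2111, 2116, 2122, 2133 — 13 in total.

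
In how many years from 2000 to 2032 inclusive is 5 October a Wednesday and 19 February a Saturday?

Check each year's weekday for 5 October and 19 February:
  2000: Thu/Sat  2001: Fri/Mon  2002: Sat/Tue  2003: Sun/Wed  2004: Tue/Thu  2005: Wed/Sat ✓  2006: Thu/Sun  2007: Fri/Mon  2008: Sun/Tue  2009: Mon/Thu  2010: Tue/Fri  2011: Wed/Sat ✓  2012: Fri/Sun  2013: Sat/Tue  …(5 more)…  2019: Sat/Tue  2020: Mon/Wed  2021: Tue/Fri  2022: Wed/Sat ✓  2023: Thu/Sun  2024: Sat/Mon  2025: Sun/Wed  2026: Mon/Thu  2027: Tue/Fri  2028: Thu/Sat  2029: Fri/Mon  2030: Sat/Tue  2031: Sun/Wed  2032: Tue/Thu
Both conditions hold in: 2005, 2011, 2022 — 3.

3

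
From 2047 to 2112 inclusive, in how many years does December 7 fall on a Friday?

9

Track December 7's weekday year by year (advancing +1, or +2 across a Feb 29):
  2047: Sat  2048: Mon (+2)  2049: Tue (+1)  2050: Wed (+1)  2051: Thu (+1)
  2052: Sat (+2)  2053: Sun (+1)  2054: Mon (+1)  2055: Tue (+1)  2056: Thu (+2)
  2057: Fri (+1) ✓  2058: Sat (+1)  2059: Sun (+1)  2060: Tue (+2)  … (38 more years) …
  2099: Mon (+1)  2100: Tue (+1)  2101: Wed (+1)  2102: Thu (+1)  2103: Fri (+1) ✓
  2104: Sun (+2)  2105: Mon (+1)  2106: Tue (+1)  2107: Wed (+1)  2108: Fri (+2) ✓
  2109: Sat (+1)  2110: Sun (+1)  2111: Mon (+1)  2112: Wed (+2)
Friday years: 2057, 2063, 2068, 2074, 2085, 2091, 2096, 2103, 2108 — 9 in total.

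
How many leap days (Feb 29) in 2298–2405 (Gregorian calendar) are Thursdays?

4

Leap years in 2298–2405: 26 of them.
Feb 29 weekday advances by 5 (mod 7) from one leap year to the next four years later (or differs when a century non-leap intervenes).
Leap-day weekdays: 2304:Mon 2308:Sat 2312:Thu✓ 2316:Tue 2320:Sun 2324:Fri 2328:Wed 2332:Mon 2336:Sat 2340:Thu✓ 2344:Tue 2348:Sun 2352:Fri 2356:Wed 2360:Mon 2364:Sat 2368:Thu✓ 2372:Tue 2376:Sun 2380:Fri 2384:Wed 2388:Mon 2392:Sat 2396:Thu✓ 2400:Tue 2404:Sun
Thursday: 2312, 2340, 2368, 2396 → 4.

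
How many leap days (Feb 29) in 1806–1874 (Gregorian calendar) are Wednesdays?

Leap years in 1806–1874: 17 of them.
Feb 29 weekday advances by 5 (mod 7) from one leap year to the next four years later (or differs when a century non-leap intervenes).
Leap-day weekdays: 1808:Mon 1812:Sat 1816:Thu 1820:Tue 1824:Sun 1828:Fri 1832:Wed✓ 1836:Mon 1840:Sat 1844:Thu 1848:Tue 1852:Sun 1856:Fri 1860:Wed✓ 1864:Mon 1868:Sat 1872:Thu
Wednesday: 1832, 1860 → 2.

2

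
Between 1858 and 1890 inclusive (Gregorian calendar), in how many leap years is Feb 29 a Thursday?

Leap years in 1858–1890: 8 of them.
Feb 29 weekday advances by 5 (mod 7) from one leap year to the next four years later (or differs when a century non-leap intervenes).
Leap-day weekdays: 1860:Wed 1864:Mon 1868:Sat 1872:Thu✓ 1876:Tue 1880:Sun 1884:Fri 1888:Wed
Thursday: 1872 → 1.

1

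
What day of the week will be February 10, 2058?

January 1, 2058 is a Tuesday.
February 10 is day 41 of the year, i.e. 40 days after Jan 1.
40 mod 7 = 5, so advance 5 weekdays from Tuesday: Sunday.

Sunday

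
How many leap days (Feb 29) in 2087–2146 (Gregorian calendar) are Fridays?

3

Leap years in 2087–2146: 14 of them.
Feb 29 weekday advances by 5 (mod 7) from one leap year to the next four years later (or differs when a century non-leap intervenes).
Leap-day weekdays: 2088:Sun 2092:Fri✓ 2096:Wed 2104:Fri✓ 2108:Wed 2112:Mon 2116:Sat 2120:Thu 2124:Tue 2128:Sun 2132:Fri✓ 2136:Wed 2140:Mon 2144:Sat
Friday: 2092, 2104, 2132 → 3.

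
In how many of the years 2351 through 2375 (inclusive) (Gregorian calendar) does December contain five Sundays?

December has 31 days; it has five Sundays when Sunday falls among the first (month-length − 28) days — i.e. when December 1 is one of Sunday/Saturday/Friday.
December 1 by year: 2351:Sat✓ 2352:Mon 2353:Tue 2354:Wed 2355:Thu 2356:Sat✓ 2357:Sun✓ 2358:Mon 2359:Tue 2360:Thu 2361:Fri✓ 2362:Sat✓ 2363:Sun✓ 2364:Tue 2365:Wed 2366:Thu 2367:Fri✓ 2368:Sun✓ 2369:Mon 2370:Tue 2371:Wed 2372:Fri✓ 2373:Sat✓ 2374:Sun✓ 2375:Mon
Years with five Sundays: 2351, 2356, 2357, 2361, 2362, 2363, 2367, 2368, 2372, 2373, 2374 → 11.

11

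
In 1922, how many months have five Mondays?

A month of length L has five Mondays iff its first Monday is on day ≤ L−28 (so day 1–3 in a 31-day month, 1–2 in a 30-day month, day 1 in a leap February).
Checking each month of 1922: Jan starts Sun (31d) ✓; Feb starts Wed (28d); Mar starts Wed (31d); Apr starts Sat (30d); May starts Mon (31d) ✓; Jun starts Thu (30d); Jul starts Sat (31d) ✓; Aug starts Tue (31d); Sep starts Fri (30d); Oct starts Sun (31d) ✓; Nov starts Wed (30d); Dec starts Fri (31d).
Five-Monday months: January, May, July, October → 4.

4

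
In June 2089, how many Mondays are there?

June 2089 has 30 days and begins on Wednesday.
The first Monday is June 6.
Mondays fall on 6, 13, 20, 27 — that's 4.

4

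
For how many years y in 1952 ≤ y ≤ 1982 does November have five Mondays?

10

November has 30 days; it has five Mondays when Monday falls among the first (month-length − 28) days — i.e. when November 1 is one of Monday/Sunday.
November 1 by year: 1952:Sat 1953:Sun✓ 1954:Mon✓ 1955:Tue 1956:Thu 1957:Fri 1958:Sat 1959:Sun✓ 1960:Tue 1961:Wed 1962:Thu 1963:Fri 1964:Sun✓ 1965:Mon✓ 1966:Tue 1967:Wed 1968:Fri 1969:Sat 1970:Sun✓ 1971:Mon✓ 1972:Wed 1973:Thu 1974:Fri 1975:Sat 1976:Mon✓ 1977:Tue 1978:Wed 1979:Thu 1980:Sat 1981:Sun✓ 1982:Mon✓
Years with five Mondays: 1953, 1954, 1959, 1964, 1965, 1970, 1971, 1976, 1981, 1982 → 10.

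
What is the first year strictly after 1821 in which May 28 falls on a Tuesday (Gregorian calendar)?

From one year to the next, a fixed date's weekday advances by 1, or by 2 when a Feb 29 lies between the two dates.
1821: May 28 is Monday.
1822: Tuesday (+1)
May 28 falls on a Tuesday in 1822.

1822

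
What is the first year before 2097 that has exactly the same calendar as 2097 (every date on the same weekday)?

Two years share a calendar iff Jan 1 falls on the same weekday and both are leap or both are common. 2097: Jan 1 is Tuesday, common year.
2096: Jan 1 Sunday, leap
2095: Jan 1 Saturday, common
2094: Jan 1 Friday, common
2093: Jan 1 Thursday, common
2092: Jan 1 Tuesday, leap
2091: Jan 1 Monday, common
2090: Jan 1 Sunday, common
2089: Jan 1 Saturday, common
2088: Jan 1 Thursday, leap
2087: Jan 1 Wednesday, common
2086: Jan 1 Tuesday, common
2086 matches on both conditions.

2086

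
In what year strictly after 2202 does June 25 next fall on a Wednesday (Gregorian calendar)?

From one year to the next, a fixed date's weekday advances by 1, or by 2 when a Feb 29 lies between the two dates.
2202: June 25 is Friday.
2203: Saturday (+1)
2204: Monday (+2)
2205: Tuesday (+1)
2206: Wednesday (+1)
June 25 falls on a Wednesday in 2206.

2206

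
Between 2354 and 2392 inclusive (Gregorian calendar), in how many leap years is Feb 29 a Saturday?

Leap years in 2354–2392: 10 of them.
Feb 29 weekday advances by 5 (mod 7) from one leap year to the next four years later (or differs when a century non-leap intervenes).
Leap-day weekdays: 2356:Wed 2360:Mon 2364:Sat✓ 2368:Thu 2372:Tue 2376:Sun 2380:Fri 2384:Wed 2388:Mon 2392:Sat✓
Saturday: 2364, 2392 → 2.

2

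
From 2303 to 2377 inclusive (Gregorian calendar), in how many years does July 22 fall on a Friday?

11

Track July 22's weekday year by year (advancing +1, or +2 across a Feb 29):
  2303: Wed  2304: Fri (+2) ✓  2305: Sat (+1)  2306: Sun (+1)  2307: Mon (+1)
  2308: Wed (+2)  2309: Thu (+1)  2310: Fri (+1) ✓  2311: Sat (+1)  2312: Mon (+2)
  2313: Tue (+1)  2314: Wed (+1)  2315: Thu (+1)  2316: Sat (+2)  … (47 more years) …
  2364: Wed (+2)  2365: Thu (+1)  2366: Fri (+1) ✓  2367: Sat (+1)  2368: Mon (+2)
  2369: Tue (+1)  2370: Wed (+1)  2371: Thu (+1)  2372: Sat (+2)  2373: Sun (+1)
  2374: Mon (+1)  2375: Tue (+1)  2376: Thu (+2)  2377: Fri (+1) ✓
Friday years: 2304, 2310, 2321, 2327, 2332, 2338, 2349, 2355, 2360, 2366, 2377 — 11 in total.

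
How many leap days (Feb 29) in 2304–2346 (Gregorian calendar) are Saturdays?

Leap years in 2304–2346: 11 of them.
Feb 29 weekday advances by 5 (mod 7) from one leap year to the next four years later (or differs when a century non-leap intervenes).
Leap-day weekdays: 2304:Mon 2308:Sat✓ 2312:Thu 2316:Tue 2320:Sun 2324:Fri 2328:Wed 2332:Mon 2336:Sat✓ 2340:Thu 2344:Tue
Saturday: 2308, 2336 → 2.

2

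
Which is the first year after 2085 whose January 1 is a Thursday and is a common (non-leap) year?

Jan 1 advances by 2 weekdays after a leap year and by 1 after a common year.
2085: Jan 1 is Monday.
2086: Tuesday
2087: Wednesday
2088: Thursday (leap)
2089: Saturday
2090: Sunday
2091: Monday
2092: Tuesday (leap)
2093: Thursday
2093 begins on a Thursday and is a common year.

2093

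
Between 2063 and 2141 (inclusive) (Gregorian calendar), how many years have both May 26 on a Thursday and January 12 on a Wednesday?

Check each year's weekday for May 26 and January 12:
  2063: Sat/Fri  2064: Mon/Sat  2065: Tue/Mon  2066: Wed/Tue  2067: Thu/Wed ✓  2068: Sat/Thu  2069: Sun/Sat  2070: Mon/Sun  2071: Tue/Mon  2072: Thu/Tue  2073: Fri/Thu  2074: Sat/Fri  2075: Sun/Sat  2076: Tue/Sun  …(51 more)…  2128: Wed/Mon  2129: Thu/Wed ✓  2130: Fri/Thu  2131: Sat/Fri  2132: Mon/Sat  2133: Tue/Mon  2134: Wed/Tue  2135: Thu/Wed ✓  2136: Sat/Thu  2137: Sun/Sat  2138: Mon/Sun  2139: Tue/Mon  2140: Thu/Tue  2141: Fri/Thu
Both conditions hold in: 2067, 2078, 2089, 2095, 2101, 2107, 2118, 2129, 2135 — 9.

9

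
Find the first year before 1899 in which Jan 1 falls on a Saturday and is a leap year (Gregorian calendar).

Jan 1 advances by 2 weekdays after a leap year and by 1 after a common year.
1899: Jan 1 is Sunday.
1898: Saturday
1897: Friday
1896: Wednesday (leap)
1895: Tuesday
1894: Monday
1893: Sunday
1892: Friday (leap)
1891: Thursday
1890: Wednesday
1889: Tuesday
1888: Sunday (leap)
1887: Saturday
1886: Friday
1885: Thursday
1884: Tuesday (leap)
1883: Monday
1882: Sunday
1881: Saturday
1880: Thursday (leap)
1879: Wednesday
1878: Tuesday
1877: Monday
1876: Saturday (leap)
1876 begins on a Saturday and is a leap year.

1876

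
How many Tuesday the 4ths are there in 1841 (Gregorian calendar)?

Check the 4th of each month of 1841: Jan 4: Mon, Feb 4: Thu, Mar 4: Thu, Apr 4: Sun, May 4: Tue, Jun 4: Fri, Jul 4: Sun, Aug 4: Wed, Sep 4: Sat, Oct 4: Mon, Nov 4: Thu, Dec 4: Sat.
Tuesday occurs in May — 1 month.

1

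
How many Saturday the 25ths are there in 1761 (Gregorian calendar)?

2

Check the 25th of each month of 1761: Jan 25: Sun, Feb 25: Wed, Mar 25: Wed, Apr 25: Sat, May 25: Mon, Jun 25: Thu, Jul 25: Sat, Aug 25: Tue, Sep 25: Fri, Oct 25: Sun, Nov 25: Wed, Dec 25: Fri.
Saturday occurs in April, July — 2 months.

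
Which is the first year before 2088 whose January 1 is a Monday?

2085

Jan 1 advances by 2 weekdays after a leap year and by 1 after a common year.
2088: Jan 1 is Thursday (leap).
2087: Wednesday
2086: Tuesday
2085: Monday
2085 begins on a Monday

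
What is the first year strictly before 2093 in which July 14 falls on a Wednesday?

From one year to the next, a fixed date's weekday advances by 1, or by 2 when a Feb 29 lies between the two dates.
2093: July 14 is Tuesday.
2092: Monday (−1)
2091: Saturday (−2)
2090: Friday (−1)
2089: Thursday (−1)
2088: Wednesday (−1)
July 14 falls on a Wednesday in 2088.

2088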